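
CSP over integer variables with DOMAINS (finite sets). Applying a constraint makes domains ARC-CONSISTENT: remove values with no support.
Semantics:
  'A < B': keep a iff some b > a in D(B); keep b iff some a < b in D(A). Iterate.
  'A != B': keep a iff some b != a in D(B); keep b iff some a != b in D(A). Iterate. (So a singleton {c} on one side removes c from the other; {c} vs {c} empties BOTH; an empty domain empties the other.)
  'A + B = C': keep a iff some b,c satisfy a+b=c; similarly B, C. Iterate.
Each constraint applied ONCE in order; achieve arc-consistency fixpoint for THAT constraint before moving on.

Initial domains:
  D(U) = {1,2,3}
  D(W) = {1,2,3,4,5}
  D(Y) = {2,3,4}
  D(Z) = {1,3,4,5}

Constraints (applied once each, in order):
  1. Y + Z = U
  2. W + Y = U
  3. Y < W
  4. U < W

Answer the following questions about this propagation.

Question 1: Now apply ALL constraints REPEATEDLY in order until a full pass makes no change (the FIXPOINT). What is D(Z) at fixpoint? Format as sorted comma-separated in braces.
pass 0 (initial): D(Z)={1,3,4,5}
pass 1: U {1,2,3}->{}; W {1,2,3,4,5}->{}; Y {2,3,4}->{}; Z {1,3,4,5}->{1}
pass 2: Z {1}->{}
pass 3: no change
Fixpoint after 3 passes: D(Z) = {}

Answer: {}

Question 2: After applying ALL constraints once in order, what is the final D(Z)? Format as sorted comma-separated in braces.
Answer: {1}

Derivation:
Constraint 1 (Y + Z = U) on D(Y)={2,3,4} D(Z)={1,3,4,5} D(U)={1,2,3}: Y {2,3,4}->{2}; Z {1,3,4,5}->{1}; U {1,2,3}->{3}
Constraint 2 (W + Y = U) on D(W)={1,2,3,4,5} D(Y)={2} D(U)={3}: W {1,2,3,4,5}->{1}
Constraint 3 (Y < W) on D(Y)={2} D(W)={1}: Y {2}->{}; W {1}->{}
Constraint 4 (U < W) on D(U)={3} D(W)={}: U {3}->{}
So after all 4 constraints: D(Z) = {1}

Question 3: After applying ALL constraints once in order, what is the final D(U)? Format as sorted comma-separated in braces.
Constraint 1 (Y + Z = U) on D(Y)={2,3,4} D(Z)={1,3,4,5} D(U)={1,2,3}: Y {2,3,4}->{2}; Z {1,3,4,5}->{1}; U {1,2,3}->{3}
Constraint 2 (W + Y = U) on D(W)={1,2,3,4,5} D(Y)={2} D(U)={3}: W {1,2,3,4,5}->{1}
Constraint 3 (Y < W) on D(Y)={2} D(W)={1}: Y {2}->{}; W {1}->{}
Constraint 4 (U < W) on D(U)={3} D(W)={}: U {3}->{}
So after all 4 constraints: D(U) = {}

Answer: {}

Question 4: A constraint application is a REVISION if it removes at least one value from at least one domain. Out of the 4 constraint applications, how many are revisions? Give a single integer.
Answer: 4

Derivation:
Constraint 1 (Y + Z = U) on D(Y)={2,3,4} D(Z)={1,3,4,5} D(U)={1,2,3}: Y {2,3,4}->{2}; Z {1,3,4,5}->{1}; U {1,2,3}->{3} => REVISION
Constraint 2 (W + Y = U) on D(W)={1,2,3,4,5} D(Y)={2} D(U)={3}: W {1,2,3,4,5}->{1} => REVISION
Constraint 3 (Y < W) on D(Y)={2} D(W)={1}: Y {2}->{}; W {1}->{} => REVISION
Constraint 4 (U < W) on D(U)={3} D(W)={}: U {3}->{} => REVISION
Total revisions = 4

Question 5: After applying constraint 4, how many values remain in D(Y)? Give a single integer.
Answer: 0

Derivation:
Constraint 1 (Y + Z = U) on D(Y)={2,3,4} D(Z)={1,3,4,5} D(U)={1,2,3}: Y {2,3,4}->{2}; Z {1,3,4,5}->{1}; U {1,2,3}->{3}
Constraint 2 (W + Y = U) on D(W)={1,2,3,4,5} D(Y)={2} D(U)={3}: W {1,2,3,4,5}->{1}
Constraint 3 (Y < W) on D(Y)={2} D(W)={1}: Y {2}->{}; W {1}->{}
Constraint 4 (U < W) on D(U)={3} D(W)={}: U {3}->{}
So after constraint 4: D(Y)={}, size = 0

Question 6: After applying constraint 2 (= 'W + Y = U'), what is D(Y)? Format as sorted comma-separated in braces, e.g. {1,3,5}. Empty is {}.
Constraint 1 (Y + Z = U) on D(Y)={2,3,4} D(Z)={1,3,4,5} D(U)={1,2,3}: Y {2,3,4}->{2}; Z {1,3,4,5}->{1}; U {1,2,3}->{3}
Constraint 2 (W + Y = U) on D(W)={1,2,3,4,5} D(Y)={2} D(U)={3}: W {1,2,3,4,5}->{1}
So after constraint 2: D(Y) = {2}

Answer: {2}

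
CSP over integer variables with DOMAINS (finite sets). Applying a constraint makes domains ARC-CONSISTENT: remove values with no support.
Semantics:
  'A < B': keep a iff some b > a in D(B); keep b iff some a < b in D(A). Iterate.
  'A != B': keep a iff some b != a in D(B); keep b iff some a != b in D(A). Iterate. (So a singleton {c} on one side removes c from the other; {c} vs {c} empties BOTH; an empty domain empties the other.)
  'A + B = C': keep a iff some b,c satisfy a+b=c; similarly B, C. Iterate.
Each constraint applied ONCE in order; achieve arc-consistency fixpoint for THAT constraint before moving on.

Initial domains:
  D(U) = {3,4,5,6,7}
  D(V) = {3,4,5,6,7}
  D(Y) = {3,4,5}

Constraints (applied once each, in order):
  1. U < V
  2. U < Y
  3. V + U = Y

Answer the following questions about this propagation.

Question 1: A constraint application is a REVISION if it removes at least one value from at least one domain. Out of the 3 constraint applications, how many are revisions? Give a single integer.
Constraint 1 (U < V) on D(U)={3,4,5,6,7} D(V)={3,4,5,6,7}: U {3,4,5,6,7}->{3,4,5,6}; V {3,4,5,6,7}->{4,5,6,7} => REVISION
Constraint 2 (U < Y) on D(U)={3,4,5,6} D(Y)={3,4,5}: U {3,4,5,6}->{3,4}; Y {3,4,5}->{4,5} => REVISION
Constraint 3 (V + U = Y) on D(V)={4,5,6,7} D(U)={3,4} D(Y)={4,5}: V {4,5,6,7}->{}; U {3,4}->{}; Y {4,5}->{} => REVISION
Total revisions = 3

Answer: 3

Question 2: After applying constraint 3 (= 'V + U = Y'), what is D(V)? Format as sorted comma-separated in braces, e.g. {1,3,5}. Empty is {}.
Constraint 1 (U < V) on D(U)={3,4,5,6,7} D(V)={3,4,5,6,7}: U {3,4,5,6,7}->{3,4,5,6}; V {3,4,5,6,7}->{4,5,6,7}
Constraint 2 (U < Y) on D(U)={3,4,5,6} D(Y)={3,4,5}: U {3,4,5,6}->{3,4}; Y {3,4,5}->{4,5}
Constraint 3 (V + U = Y) on D(V)={4,5,6,7} D(U)={3,4} D(Y)={4,5}: V {4,5,6,7}->{}; U {3,4}->{}; Y {4,5}->{}
So after constraint 3: D(V) = {}

Answer: {}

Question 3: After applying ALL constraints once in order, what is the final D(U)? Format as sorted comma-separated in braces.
Constraint 1 (U < V) on D(U)={3,4,5,6,7} D(V)={3,4,5,6,7}: U {3,4,5,6,7}->{3,4,5,6}; V {3,4,5,6,7}->{4,5,6,7}
Constraint 2 (U < Y) on D(U)={3,4,5,6} D(Y)={3,4,5}: U {3,4,5,6}->{3,4}; Y {3,4,5}->{4,5}
Constraint 3 (V + U = Y) on D(V)={4,5,6,7} D(U)={3,4} D(Y)={4,5}: V {4,5,6,7}->{}; U {3,4}->{}; Y {4,5}->{}
So after all 3 constraints: D(U) = {}

Answer: {}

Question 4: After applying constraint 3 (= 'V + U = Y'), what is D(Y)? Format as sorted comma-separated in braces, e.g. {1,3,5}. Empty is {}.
Constraint 1 (U < V) on D(U)={3,4,5,6,7} D(V)={3,4,5,6,7}: U {3,4,5,6,7}->{3,4,5,6}; V {3,4,5,6,7}->{4,5,6,7}
Constraint 2 (U < Y) on D(U)={3,4,5,6} D(Y)={3,4,5}: U {3,4,5,6}->{3,4}; Y {3,4,5}->{4,5}
Constraint 3 (V + U = Y) on D(V)={4,5,6,7} D(U)={3,4} D(Y)={4,5}: V {4,5,6,7}->{}; U {3,4}->{}; Y {4,5}->{}
So after constraint 3: D(Y) = {}

Answer: {}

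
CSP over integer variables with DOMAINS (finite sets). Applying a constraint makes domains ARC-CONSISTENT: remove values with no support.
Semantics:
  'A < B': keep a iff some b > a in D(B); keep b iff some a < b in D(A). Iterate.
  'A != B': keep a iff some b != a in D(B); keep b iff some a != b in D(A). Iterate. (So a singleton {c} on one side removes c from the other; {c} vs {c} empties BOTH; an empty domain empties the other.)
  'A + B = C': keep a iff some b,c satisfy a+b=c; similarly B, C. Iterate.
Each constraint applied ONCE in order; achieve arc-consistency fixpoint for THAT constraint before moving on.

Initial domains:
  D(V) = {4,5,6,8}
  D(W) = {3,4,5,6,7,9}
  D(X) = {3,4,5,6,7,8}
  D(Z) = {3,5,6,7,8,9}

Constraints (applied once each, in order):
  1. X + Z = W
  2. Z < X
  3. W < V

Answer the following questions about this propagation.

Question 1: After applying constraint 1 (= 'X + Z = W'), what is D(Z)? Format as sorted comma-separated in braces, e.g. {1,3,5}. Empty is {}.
Constraint 1 (X + Z = W) on D(X)={3,4,5,6,7,8} D(Z)={3,5,6,7,8,9} D(W)={3,4,5,6,7,9}: X {3,4,5,6,7,8}->{3,4,6}; Z {3,5,6,7,8,9}->{3,5,6}; W {3,4,5,6,7,9}->{6,7,9}
So after constraint 1: D(Z) = {3,5,6}

Answer: {3,5,6}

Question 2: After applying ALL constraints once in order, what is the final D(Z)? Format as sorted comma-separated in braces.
Constraint 1 (X + Z = W) on D(X)={3,4,5,6,7,8} D(Z)={3,5,6,7,8,9} D(W)={3,4,5,6,7,9}: X {3,4,5,6,7,8}->{3,4,6}; Z {3,5,6,7,8,9}->{3,5,6}; W {3,4,5,6,7,9}->{6,7,9}
Constraint 2 (Z < X) on D(Z)={3,5,6} D(X)={3,4,6}: Z {3,5,6}->{3,5}; X {3,4,6}->{4,6}
Constraint 3 (W < V) on D(W)={6,7,9} D(V)={4,5,6,8}: W {6,7,9}->{6,7}; V {4,5,6,8}->{8}
So after all 3 constraints: D(Z) = {3,5}

Answer: {3,5}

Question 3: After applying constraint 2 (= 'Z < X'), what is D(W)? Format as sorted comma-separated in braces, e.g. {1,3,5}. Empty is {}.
Answer: {6,7,9}

Derivation:
Constraint 1 (X + Z = W) on D(X)={3,4,5,6,7,8} D(Z)={3,5,6,7,8,9} D(W)={3,4,5,6,7,9}: X {3,4,5,6,7,8}->{3,4,6}; Z {3,5,6,7,8,9}->{3,5,6}; W {3,4,5,6,7,9}->{6,7,9}
Constraint 2 (Z < X) on D(Z)={3,5,6} D(X)={3,4,6}: Z {3,5,6}->{3,5}; X {3,4,6}->{4,6}
So after constraint 2: D(W) = {6,7,9}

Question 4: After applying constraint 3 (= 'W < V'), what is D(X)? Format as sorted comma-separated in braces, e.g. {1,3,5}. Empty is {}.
Answer: {4,6}

Derivation:
Constraint 1 (X + Z = W) on D(X)={3,4,5,6,7,8} D(Z)={3,5,6,7,8,9} D(W)={3,4,5,6,7,9}: X {3,4,5,6,7,8}->{3,4,6}; Z {3,5,6,7,8,9}->{3,5,6}; W {3,4,5,6,7,9}->{6,7,9}
Constraint 2 (Z < X) on D(Z)={3,5,6} D(X)={3,4,6}: Z {3,5,6}->{3,5}; X {3,4,6}->{4,6}
Constraint 3 (W < V) on D(W)={6,7,9} D(V)={4,5,6,8}: W {6,7,9}->{6,7}; V {4,5,6,8}->{8}
So after constraint 3: D(X) = {4,6}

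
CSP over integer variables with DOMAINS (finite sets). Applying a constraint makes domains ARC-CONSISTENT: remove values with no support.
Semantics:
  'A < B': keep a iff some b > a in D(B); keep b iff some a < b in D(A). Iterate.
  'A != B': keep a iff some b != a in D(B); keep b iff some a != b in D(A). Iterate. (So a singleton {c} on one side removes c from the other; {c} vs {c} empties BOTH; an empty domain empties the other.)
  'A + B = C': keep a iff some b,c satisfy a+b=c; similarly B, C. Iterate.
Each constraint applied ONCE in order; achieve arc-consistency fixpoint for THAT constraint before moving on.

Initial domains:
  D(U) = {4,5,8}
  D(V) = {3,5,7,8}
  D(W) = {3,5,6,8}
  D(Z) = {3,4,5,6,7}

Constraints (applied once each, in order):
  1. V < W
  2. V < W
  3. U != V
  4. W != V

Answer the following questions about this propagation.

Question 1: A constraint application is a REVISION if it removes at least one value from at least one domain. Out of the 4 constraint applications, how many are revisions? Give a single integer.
Constraint 1 (V < W) on D(V)={3,5,7,8} D(W)={3,5,6,8}: V {3,5,7,8}->{3,5,7}; W {3,5,6,8}->{5,6,8} => REVISION
Constraint 2 (V < W) on D(V)={3,5,7} D(W)={5,6,8}: no change => not a revision
Constraint 3 (U != V) on D(U)={4,5,8} D(V)={3,5,7}: no change => not a revision
Constraint 4 (W != V) on D(W)={5,6,8} D(V)={3,5,7}: no change => not a revision
Total revisions = 1

Answer: 1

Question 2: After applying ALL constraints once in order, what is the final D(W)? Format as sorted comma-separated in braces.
Answer: {5,6,8}

Derivation:
Constraint 1 (V < W) on D(V)={3,5,7,8} D(W)={3,5,6,8}: V {3,5,7,8}->{3,5,7}; W {3,5,6,8}->{5,6,8}
Constraint 2 (V < W) on D(V)={3,5,7} D(W)={5,6,8}: no change
Constraint 3 (U != V) on D(U)={4,5,8} D(V)={3,5,7}: no change
Constraint 4 (W != V) on D(W)={5,6,8} D(V)={3,5,7}: no change
So after all 4 constraints: D(W) = {5,6,8}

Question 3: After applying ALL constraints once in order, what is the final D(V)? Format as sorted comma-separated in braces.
Answer: {3,5,7}

Derivation:
Constraint 1 (V < W) on D(V)={3,5,7,8} D(W)={3,5,6,8}: V {3,5,7,8}->{3,5,7}; W {3,5,6,8}->{5,6,8}
Constraint 2 (V < W) on D(V)={3,5,7} D(W)={5,6,8}: no change
Constraint 3 (U != V) on D(U)={4,5,8} D(V)={3,5,7}: no change
Constraint 4 (W != V) on D(W)={5,6,8} D(V)={3,5,7}: no change
So after all 4 constraints: D(V) = {3,5,7}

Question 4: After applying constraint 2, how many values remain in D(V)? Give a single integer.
Answer: 3

Derivation:
Constraint 1 (V < W) on D(V)={3,5,7,8} D(W)={3,5,6,8}: V {3,5,7,8}->{3,5,7}; W {3,5,6,8}->{5,6,8}
Constraint 2 (V < W) on D(V)={3,5,7} D(W)={5,6,8}: no change
So after constraint 2: D(V)={3,5,7}, size = 3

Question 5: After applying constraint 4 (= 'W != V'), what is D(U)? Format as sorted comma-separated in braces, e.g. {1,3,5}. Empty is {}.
Answer: {4,5,8}

Derivation:
Constraint 1 (V < W) on D(V)={3,5,7,8} D(W)={3,5,6,8}: V {3,5,7,8}->{3,5,7}; W {3,5,6,8}->{5,6,8}
Constraint 2 (V < W) on D(V)={3,5,7} D(W)={5,6,8}: no change
Constraint 3 (U != V) on D(U)={4,5,8} D(V)={3,5,7}: no change
Constraint 4 (W != V) on D(W)={5,6,8} D(V)={3,5,7}: no change
So after constraint 4: D(U) = {4,5,8}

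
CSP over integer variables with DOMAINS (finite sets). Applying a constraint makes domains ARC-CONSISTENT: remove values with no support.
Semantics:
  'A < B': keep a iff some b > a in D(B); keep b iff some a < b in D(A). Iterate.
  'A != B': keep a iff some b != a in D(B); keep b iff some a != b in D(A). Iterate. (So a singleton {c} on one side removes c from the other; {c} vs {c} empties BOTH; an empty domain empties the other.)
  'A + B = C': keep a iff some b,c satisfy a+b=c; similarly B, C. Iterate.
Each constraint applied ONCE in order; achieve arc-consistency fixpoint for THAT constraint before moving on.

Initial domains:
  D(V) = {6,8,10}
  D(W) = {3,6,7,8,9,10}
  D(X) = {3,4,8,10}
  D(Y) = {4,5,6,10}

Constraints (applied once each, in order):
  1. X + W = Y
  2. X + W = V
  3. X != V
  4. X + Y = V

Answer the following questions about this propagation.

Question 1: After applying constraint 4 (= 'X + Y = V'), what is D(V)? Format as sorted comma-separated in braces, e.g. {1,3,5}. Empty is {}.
Constraint 1 (X + W = Y) on D(X)={3,4,8,10} D(W)={3,6,7,8,9,10} D(Y)={4,5,6,10}: X {3,4,8,10}->{3,4}; W {3,6,7,8,9,10}->{3,6,7}; Y {4,5,6,10}->{6,10}
Constraint 2 (X + W = V) on D(X)={3,4} D(W)={3,6,7} D(V)={6,8,10}: V {6,8,10}->{6,10}
Constraint 3 (X != V) on D(X)={3,4} D(V)={6,10}: no change
Constraint 4 (X + Y = V) on D(X)={3,4} D(Y)={6,10} D(V)={6,10}: X {3,4}->{4}; Y {6,10}->{6}; V {6,10}->{10}
So after constraint 4: D(V) = {10}

Answer: {10}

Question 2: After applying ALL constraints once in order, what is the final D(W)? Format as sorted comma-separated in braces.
Answer: {3,6,7}

Derivation:
Constraint 1 (X + W = Y) on D(X)={3,4,8,10} D(W)={3,6,7,8,9,10} D(Y)={4,5,6,10}: X {3,4,8,10}->{3,4}; W {3,6,7,8,9,10}->{3,6,7}; Y {4,5,6,10}->{6,10}
Constraint 2 (X + W = V) on D(X)={3,4} D(W)={3,6,7} D(V)={6,8,10}: V {6,8,10}->{6,10}
Constraint 3 (X != V) on D(X)={3,4} D(V)={6,10}: no change
Constraint 4 (X + Y = V) on D(X)={3,4} D(Y)={6,10} D(V)={6,10}: X {3,4}->{4}; Y {6,10}->{6}; V {6,10}->{10}
So after all 4 constraints: D(W) = {3,6,7}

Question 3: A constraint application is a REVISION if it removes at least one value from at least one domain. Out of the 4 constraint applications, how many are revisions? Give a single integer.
Answer: 3

Derivation:
Constraint 1 (X + W = Y) on D(X)={3,4,8,10} D(W)={3,6,7,8,9,10} D(Y)={4,5,6,10}: X {3,4,8,10}->{3,4}; W {3,6,7,8,9,10}->{3,6,7}; Y {4,5,6,10}->{6,10} => REVISION
Constraint 2 (X + W = V) on D(X)={3,4} D(W)={3,6,7} D(V)={6,8,10}: V {6,8,10}->{6,10} => REVISION
Constraint 3 (X != V) on D(X)={3,4} D(V)={6,10}: no change => not a revision
Constraint 4 (X + Y = V) on D(X)={3,4} D(Y)={6,10} D(V)={6,10}: X {3,4}->{4}; Y {6,10}->{6}; V {6,10}->{10} => REVISION
Total revisions = 3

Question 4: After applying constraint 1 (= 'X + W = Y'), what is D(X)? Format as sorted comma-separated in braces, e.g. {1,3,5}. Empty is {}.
Answer: {3,4}

Derivation:
Constraint 1 (X + W = Y) on D(X)={3,4,8,10} D(W)={3,6,7,8,9,10} D(Y)={4,5,6,10}: X {3,4,8,10}->{3,4}; W {3,6,7,8,9,10}->{3,6,7}; Y {4,5,6,10}->{6,10}
So after constraint 1: D(X) = {3,4}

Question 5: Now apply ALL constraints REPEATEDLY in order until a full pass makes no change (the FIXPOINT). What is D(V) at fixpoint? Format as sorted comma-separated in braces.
pass 0 (initial): D(V)={6,8,10}
pass 1: V {6,8,10}->{10}; W {3,6,7,8,9,10}->{3,6,7}; X {3,4,8,10}->{4}; Y {4,5,6,10}->{6}
pass 2: V {10}->{}; W {3,6,7}->{}; X {4}->{}; Y {6}->{}
pass 3: no change
Fixpoint after 3 passes: D(V) = {}

Answer: {}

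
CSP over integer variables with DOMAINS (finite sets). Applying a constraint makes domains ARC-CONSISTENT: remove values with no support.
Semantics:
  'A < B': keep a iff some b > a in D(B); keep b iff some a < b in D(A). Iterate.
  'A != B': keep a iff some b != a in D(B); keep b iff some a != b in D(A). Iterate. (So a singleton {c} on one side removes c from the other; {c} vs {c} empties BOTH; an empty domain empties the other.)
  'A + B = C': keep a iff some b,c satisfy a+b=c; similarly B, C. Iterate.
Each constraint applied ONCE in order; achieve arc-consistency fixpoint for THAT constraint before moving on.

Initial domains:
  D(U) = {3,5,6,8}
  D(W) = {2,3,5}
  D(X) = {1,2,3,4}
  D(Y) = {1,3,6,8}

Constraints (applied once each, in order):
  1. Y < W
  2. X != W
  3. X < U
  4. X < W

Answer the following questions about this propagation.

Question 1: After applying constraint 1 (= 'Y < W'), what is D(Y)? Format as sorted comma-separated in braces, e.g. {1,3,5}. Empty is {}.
Constraint 1 (Y < W) on D(Y)={1,3,6,8} D(W)={2,3,5}: Y {1,3,6,8}->{1,3}
So after constraint 1: D(Y) = {1,3}

Answer: {1,3}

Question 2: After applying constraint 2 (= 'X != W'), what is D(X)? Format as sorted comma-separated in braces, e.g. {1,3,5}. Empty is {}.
Constraint 1 (Y < W) on D(Y)={1,3,6,8} D(W)={2,3,5}: Y {1,3,6,8}->{1,3}
Constraint 2 (X != W) on D(X)={1,2,3,4} D(W)={2,3,5}: no change
So after constraint 2: D(X) = {1,2,3,4}

Answer: {1,2,3,4}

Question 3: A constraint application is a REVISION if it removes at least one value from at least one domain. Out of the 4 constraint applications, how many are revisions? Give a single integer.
Constraint 1 (Y < W) on D(Y)={1,3,6,8} D(W)={2,3,5}: Y {1,3,6,8}->{1,3} => REVISION
Constraint 2 (X != W) on D(X)={1,2,3,4} D(W)={2,3,5}: no change => not a revision
Constraint 3 (X < U) on D(X)={1,2,3,4} D(U)={3,5,6,8}: no change => not a revision
Constraint 4 (X < W) on D(X)={1,2,3,4} D(W)={2,3,5}: no change => not a revision
Total revisions = 1

Answer: 1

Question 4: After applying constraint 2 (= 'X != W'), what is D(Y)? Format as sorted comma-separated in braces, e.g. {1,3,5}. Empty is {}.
Constraint 1 (Y < W) on D(Y)={1,3,6,8} D(W)={2,3,5}: Y {1,3,6,8}->{1,3}
Constraint 2 (X != W) on D(X)={1,2,3,4} D(W)={2,3,5}: no change
So after constraint 2: D(Y) = {1,3}

Answer: {1,3}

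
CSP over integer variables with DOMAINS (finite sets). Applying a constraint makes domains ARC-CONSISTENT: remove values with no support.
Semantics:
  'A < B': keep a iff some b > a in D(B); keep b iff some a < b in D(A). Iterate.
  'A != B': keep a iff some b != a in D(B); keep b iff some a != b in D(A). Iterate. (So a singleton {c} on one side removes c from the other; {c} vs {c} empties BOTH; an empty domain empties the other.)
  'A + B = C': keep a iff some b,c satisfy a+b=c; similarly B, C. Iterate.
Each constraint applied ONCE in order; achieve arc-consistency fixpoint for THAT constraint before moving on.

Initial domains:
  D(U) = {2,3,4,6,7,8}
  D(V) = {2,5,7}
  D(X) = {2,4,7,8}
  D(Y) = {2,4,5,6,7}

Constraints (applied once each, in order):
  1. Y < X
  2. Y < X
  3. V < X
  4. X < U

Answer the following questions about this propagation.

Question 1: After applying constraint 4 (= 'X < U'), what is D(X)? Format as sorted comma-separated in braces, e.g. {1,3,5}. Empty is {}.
Answer: {4,7}

Derivation:
Constraint 1 (Y < X) on D(Y)={2,4,5,6,7} D(X)={2,4,7,8}: X {2,4,7,8}->{4,7,8}
Constraint 2 (Y < X) on D(Y)={2,4,5,6,7} D(X)={4,7,8}: no change
Constraint 3 (V < X) on D(V)={2,5,7} D(X)={4,7,8}: no change
Constraint 4 (X < U) on D(X)={4,7,8} D(U)={2,3,4,6,7,8}: X {4,7,8}->{4,7}; U {2,3,4,6,7,8}->{6,7,8}
So after constraint 4: D(X) = {4,7}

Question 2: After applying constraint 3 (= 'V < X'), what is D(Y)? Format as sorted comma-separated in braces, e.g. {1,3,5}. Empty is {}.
Constraint 1 (Y < X) on D(Y)={2,4,5,6,7} D(X)={2,4,7,8}: X {2,4,7,8}->{4,7,8}
Constraint 2 (Y < X) on D(Y)={2,4,5,6,7} D(X)={4,7,8}: no change
Constraint 3 (V < X) on D(V)={2,5,7} D(X)={4,7,8}: no change
So after constraint 3: D(Y) = {2,4,5,6,7}

Answer: {2,4,5,6,7}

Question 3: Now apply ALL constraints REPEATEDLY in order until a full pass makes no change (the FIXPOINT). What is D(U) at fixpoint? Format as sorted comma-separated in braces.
pass 0 (initial): D(U)={2,3,4,6,7,8}
pass 1: U {2,3,4,6,7,8}->{6,7,8}; X {2,4,7,8}->{4,7}
pass 2: V {2,5,7}->{2,5}; Y {2,4,5,6,7}->{2,4,5,6}
pass 3: no change
Fixpoint after 3 passes: D(U) = {6,7,8}

Answer: {6,7,8}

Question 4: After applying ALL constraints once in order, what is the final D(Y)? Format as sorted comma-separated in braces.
Answer: {2,4,5,6,7}

Derivation:
Constraint 1 (Y < X) on D(Y)={2,4,5,6,7} D(X)={2,4,7,8}: X {2,4,7,8}->{4,7,8}
Constraint 2 (Y < X) on D(Y)={2,4,5,6,7} D(X)={4,7,8}: no change
Constraint 3 (V < X) on D(V)={2,5,7} D(X)={4,7,8}: no change
Constraint 4 (X < U) on D(X)={4,7,8} D(U)={2,3,4,6,7,8}: X {4,7,8}->{4,7}; U {2,3,4,6,7,8}->{6,7,8}
So after all 4 constraints: D(Y) = {2,4,5,6,7}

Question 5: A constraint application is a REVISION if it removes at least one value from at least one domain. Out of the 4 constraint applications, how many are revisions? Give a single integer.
Constraint 1 (Y < X) on D(Y)={2,4,5,6,7} D(X)={2,4,7,8}: X {2,4,7,8}->{4,7,8} => REVISION
Constraint 2 (Y < X) on D(Y)={2,4,5,6,7} D(X)={4,7,8}: no change => not a revision
Constraint 3 (V < X) on D(V)={2,5,7} D(X)={4,7,8}: no change => not a revision
Constraint 4 (X < U) on D(X)={4,7,8} D(U)={2,3,4,6,7,8}: X {4,7,8}->{4,7}; U {2,3,4,6,7,8}->{6,7,8} => REVISION
Total revisions = 2

Answer: 2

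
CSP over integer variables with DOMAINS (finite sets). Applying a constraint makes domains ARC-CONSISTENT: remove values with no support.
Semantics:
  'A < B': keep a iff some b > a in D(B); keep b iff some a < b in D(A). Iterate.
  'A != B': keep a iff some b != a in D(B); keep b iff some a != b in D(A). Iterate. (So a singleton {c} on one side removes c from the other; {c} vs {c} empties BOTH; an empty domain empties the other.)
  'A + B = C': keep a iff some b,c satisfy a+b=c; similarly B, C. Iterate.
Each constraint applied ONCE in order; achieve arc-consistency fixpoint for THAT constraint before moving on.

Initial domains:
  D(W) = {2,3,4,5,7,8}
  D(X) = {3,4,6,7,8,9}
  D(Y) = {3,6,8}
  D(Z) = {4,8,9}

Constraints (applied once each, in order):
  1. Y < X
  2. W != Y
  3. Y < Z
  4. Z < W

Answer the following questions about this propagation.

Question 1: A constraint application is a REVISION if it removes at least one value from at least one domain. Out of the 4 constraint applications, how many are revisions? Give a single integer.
Constraint 1 (Y < X) on D(Y)={3,6,8} D(X)={3,4,6,7,8,9}: X {3,4,6,7,8,9}->{4,6,7,8,9} => REVISION
Constraint 2 (W != Y) on D(W)={2,3,4,5,7,8} D(Y)={3,6,8}: no change => not a revision
Constraint 3 (Y < Z) on D(Y)={3,6,8} D(Z)={4,8,9}: no change => not a revision
Constraint 4 (Z < W) on D(Z)={4,8,9} D(W)={2,3,4,5,7,8}: Z {4,8,9}->{4}; W {2,3,4,5,7,8}->{5,7,8} => REVISION
Total revisions = 2

Answer: 2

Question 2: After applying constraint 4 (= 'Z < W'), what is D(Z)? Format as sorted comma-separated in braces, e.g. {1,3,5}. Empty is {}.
Constraint 1 (Y < X) on D(Y)={3,6,8} D(X)={3,4,6,7,8,9}: X {3,4,6,7,8,9}->{4,6,7,8,9}
Constraint 2 (W != Y) on D(W)={2,3,4,5,7,8} D(Y)={3,6,8}: no change
Constraint 3 (Y < Z) on D(Y)={3,6,8} D(Z)={4,8,9}: no change
Constraint 4 (Z < W) on D(Z)={4,8,9} D(W)={2,3,4,5,7,8}: Z {4,8,9}->{4}; W {2,3,4,5,7,8}->{5,7,8}
So after constraint 4: D(Z) = {4}

Answer: {4}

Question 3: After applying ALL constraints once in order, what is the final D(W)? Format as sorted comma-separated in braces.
Answer: {5,7,8}

Derivation:
Constraint 1 (Y < X) on D(Y)={3,6,8} D(X)={3,4,6,7,8,9}: X {3,4,6,7,8,9}->{4,6,7,8,9}
Constraint 2 (W != Y) on D(W)={2,3,4,5,7,8} D(Y)={3,6,8}: no change
Constraint 3 (Y < Z) on D(Y)={3,6,8} D(Z)={4,8,9}: no change
Constraint 4 (Z < W) on D(Z)={4,8,9} D(W)={2,3,4,5,7,8}: Z {4,8,9}->{4}; W {2,3,4,5,7,8}->{5,7,8}
So after all 4 constraints: D(W) = {5,7,8}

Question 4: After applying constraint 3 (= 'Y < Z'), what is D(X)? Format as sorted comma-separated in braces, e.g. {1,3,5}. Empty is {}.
Constraint 1 (Y < X) on D(Y)={3,6,8} D(X)={3,4,6,7,8,9}: X {3,4,6,7,8,9}->{4,6,7,8,9}
Constraint 2 (W != Y) on D(W)={2,3,4,5,7,8} D(Y)={3,6,8}: no change
Constraint 3 (Y < Z) on D(Y)={3,6,8} D(Z)={4,8,9}: no change
So after constraint 3: D(X) = {4,6,7,8,9}

Answer: {4,6,7,8,9}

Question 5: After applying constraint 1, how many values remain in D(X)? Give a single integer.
Answer: 5

Derivation:
Constraint 1 (Y < X) on D(Y)={3,6,8} D(X)={3,4,6,7,8,9}: X {3,4,6,7,8,9}->{4,6,7,8,9}
So after constraint 1: D(X)={4,6,7,8,9}, size = 5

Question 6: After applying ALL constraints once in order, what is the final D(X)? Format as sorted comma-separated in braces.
Answer: {4,6,7,8,9}

Derivation:
Constraint 1 (Y < X) on D(Y)={3,6,8} D(X)={3,4,6,7,8,9}: X {3,4,6,7,8,9}->{4,6,7,8,9}
Constraint 2 (W != Y) on D(W)={2,3,4,5,7,8} D(Y)={3,6,8}: no change
Constraint 3 (Y < Z) on D(Y)={3,6,8} D(Z)={4,8,9}: no change
Constraint 4 (Z < W) on D(Z)={4,8,9} D(W)={2,3,4,5,7,8}: Z {4,8,9}->{4}; W {2,3,4,5,7,8}->{5,7,8}
So after all 4 constraints: D(X) = {4,6,7,8,9}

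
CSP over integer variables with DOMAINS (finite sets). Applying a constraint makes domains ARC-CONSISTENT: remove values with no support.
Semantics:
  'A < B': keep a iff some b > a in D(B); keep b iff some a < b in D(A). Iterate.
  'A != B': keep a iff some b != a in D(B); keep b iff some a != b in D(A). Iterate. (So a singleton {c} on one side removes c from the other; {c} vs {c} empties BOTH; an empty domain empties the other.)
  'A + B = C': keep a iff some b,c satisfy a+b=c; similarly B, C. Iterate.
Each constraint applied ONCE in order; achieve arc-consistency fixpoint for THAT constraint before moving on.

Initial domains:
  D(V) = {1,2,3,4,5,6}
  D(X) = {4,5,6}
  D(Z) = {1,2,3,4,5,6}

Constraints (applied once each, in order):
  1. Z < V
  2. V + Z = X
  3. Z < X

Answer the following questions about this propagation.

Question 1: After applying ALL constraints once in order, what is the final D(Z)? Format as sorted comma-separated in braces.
Constraint 1 (Z < V) on D(Z)={1,2,3,4,5,6} D(V)={1,2,3,4,5,6}: Z {1,2,3,4,5,6}->{1,2,3,4,5}; V {1,2,3,4,5,6}->{2,3,4,5,6}
Constraint 2 (V + Z = X) on D(V)={2,3,4,5,6} D(Z)={1,2,3,4,5} D(X)={4,5,6}: V {2,3,4,5,6}->{2,3,4,5}; Z {1,2,3,4,5}->{1,2,3,4}
Constraint 3 (Z < X) on D(Z)={1,2,3,4} D(X)={4,5,6}: no change
So after all 3 constraints: D(Z) = {1,2,3,4}

Answer: {1,2,3,4}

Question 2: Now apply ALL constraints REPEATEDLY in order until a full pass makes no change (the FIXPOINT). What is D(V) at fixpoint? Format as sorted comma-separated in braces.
pass 0 (initial): D(V)={1,2,3,4,5,6}
pass 1: V {1,2,3,4,5,6}->{2,3,4,5}; Z {1,2,3,4,5,6}->{1,2,3,4}
pass 2: no change
Fixpoint after 2 passes: D(V) = {2,3,4,5}

Answer: {2,3,4,5}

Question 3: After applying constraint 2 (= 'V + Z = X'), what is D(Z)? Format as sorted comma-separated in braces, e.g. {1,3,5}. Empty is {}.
Answer: {1,2,3,4}

Derivation:
Constraint 1 (Z < V) on D(Z)={1,2,3,4,5,6} D(V)={1,2,3,4,5,6}: Z {1,2,3,4,5,6}->{1,2,3,4,5}; V {1,2,3,4,5,6}->{2,3,4,5,6}
Constraint 2 (V + Z = X) on D(V)={2,3,4,5,6} D(Z)={1,2,3,4,5} D(X)={4,5,6}: V {2,3,4,5,6}->{2,3,4,5}; Z {1,2,3,4,5}->{1,2,3,4}
So after constraint 2: D(Z) = {1,2,3,4}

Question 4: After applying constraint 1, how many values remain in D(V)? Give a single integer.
Answer: 5

Derivation:
Constraint 1 (Z < V) on D(Z)={1,2,3,4,5,6} D(V)={1,2,3,4,5,6}: Z {1,2,3,4,5,6}->{1,2,3,4,5}; V {1,2,3,4,5,6}->{2,3,4,5,6}
So after constraint 1: D(V)={2,3,4,5,6}, size = 5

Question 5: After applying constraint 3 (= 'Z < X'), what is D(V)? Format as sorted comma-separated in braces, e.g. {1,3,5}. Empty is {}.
Constraint 1 (Z < V) on D(Z)={1,2,3,4,5,6} D(V)={1,2,3,4,5,6}: Z {1,2,3,4,5,6}->{1,2,3,4,5}; V {1,2,3,4,5,6}->{2,3,4,5,6}
Constraint 2 (V + Z = X) on D(V)={2,3,4,5,6} D(Z)={1,2,3,4,5} D(X)={4,5,6}: V {2,3,4,5,6}->{2,3,4,5}; Z {1,2,3,4,5}->{1,2,3,4}
Constraint 3 (Z < X) on D(Z)={1,2,3,4} D(X)={4,5,6}: no change
So after constraint 3: D(V) = {2,3,4,5}

Answer: {2,3,4,5}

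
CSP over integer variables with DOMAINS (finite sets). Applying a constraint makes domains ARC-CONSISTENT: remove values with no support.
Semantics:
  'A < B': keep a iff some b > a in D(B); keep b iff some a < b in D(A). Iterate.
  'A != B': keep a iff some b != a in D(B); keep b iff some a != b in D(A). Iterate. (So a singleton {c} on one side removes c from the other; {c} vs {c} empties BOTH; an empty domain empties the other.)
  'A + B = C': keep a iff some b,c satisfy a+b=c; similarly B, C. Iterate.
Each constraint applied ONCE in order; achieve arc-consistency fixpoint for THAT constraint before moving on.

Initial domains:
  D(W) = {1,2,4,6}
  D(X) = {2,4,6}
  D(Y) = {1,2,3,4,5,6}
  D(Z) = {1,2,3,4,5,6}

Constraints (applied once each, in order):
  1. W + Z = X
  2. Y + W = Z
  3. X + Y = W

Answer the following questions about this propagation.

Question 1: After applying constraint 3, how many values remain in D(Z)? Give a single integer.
Constraint 1 (W + Z = X) on D(W)={1,2,4,6} D(Z)={1,2,3,4,5,6} D(X)={2,4,6}: W {1,2,4,6}->{1,2,4}; Z {1,2,3,4,5,6}->{1,2,3,4,5}
Constraint 2 (Y + W = Z) on D(Y)={1,2,3,4,5,6} D(W)={1,2,4} D(Z)={1,2,3,4,5}: Y {1,2,3,4,5,6}->{1,2,3,4}; Z {1,2,3,4,5}->{2,3,4,5}
Constraint 3 (X + Y = W) on D(X)={2,4,6} D(Y)={1,2,3,4} D(W)={1,2,4}: X {2,4,6}->{2}; Y {1,2,3,4}->{2}; W {1,2,4}->{4}
So after constraint 3: D(Z)={2,3,4,5}, size = 4

Answer: 4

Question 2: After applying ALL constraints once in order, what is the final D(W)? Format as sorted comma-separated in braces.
Constraint 1 (W + Z = X) on D(W)={1,2,4,6} D(Z)={1,2,3,4,5,6} D(X)={2,4,6}: W {1,2,4,6}->{1,2,4}; Z {1,2,3,4,5,6}->{1,2,3,4,5}
Constraint 2 (Y + W = Z) on D(Y)={1,2,3,4,5,6} D(W)={1,2,4} D(Z)={1,2,3,4,5}: Y {1,2,3,4,5,6}->{1,2,3,4}; Z {1,2,3,4,5}->{2,3,4,5}
Constraint 3 (X + Y = W) on D(X)={2,4,6} D(Y)={1,2,3,4} D(W)={1,2,4}: X {2,4,6}->{2}; Y {1,2,3,4}->{2}; W {1,2,4}->{4}
So after all 3 constraints: D(W) = {4}

Answer: {4}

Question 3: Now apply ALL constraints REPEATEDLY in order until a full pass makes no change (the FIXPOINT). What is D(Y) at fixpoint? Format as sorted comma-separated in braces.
pass 0 (initial): D(Y)={1,2,3,4,5,6}
pass 1: W {1,2,4,6}->{4}; X {2,4,6}->{2}; Y {1,2,3,4,5,6}->{2}; Z {1,2,3,4,5,6}->{2,3,4,5}
pass 2: W {4}->{}; X {2}->{}; Y {2}->{}; Z {2,3,4,5}->{}
pass 3: no change
Fixpoint after 3 passes: D(Y) = {}

Answer: {}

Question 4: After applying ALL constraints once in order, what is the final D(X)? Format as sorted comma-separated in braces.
Constraint 1 (W + Z = X) on D(W)={1,2,4,6} D(Z)={1,2,3,4,5,6} D(X)={2,4,6}: W {1,2,4,6}->{1,2,4}; Z {1,2,3,4,5,6}->{1,2,3,4,5}
Constraint 2 (Y + W = Z) on D(Y)={1,2,3,4,5,6} D(W)={1,2,4} D(Z)={1,2,3,4,5}: Y {1,2,3,4,5,6}->{1,2,3,4}; Z {1,2,3,4,5}->{2,3,4,5}
Constraint 3 (X + Y = W) on D(X)={2,4,6} D(Y)={1,2,3,4} D(W)={1,2,4}: X {2,4,6}->{2}; Y {1,2,3,4}->{2}; W {1,2,4}->{4}
So after all 3 constraints: D(X) = {2}

Answer: {2}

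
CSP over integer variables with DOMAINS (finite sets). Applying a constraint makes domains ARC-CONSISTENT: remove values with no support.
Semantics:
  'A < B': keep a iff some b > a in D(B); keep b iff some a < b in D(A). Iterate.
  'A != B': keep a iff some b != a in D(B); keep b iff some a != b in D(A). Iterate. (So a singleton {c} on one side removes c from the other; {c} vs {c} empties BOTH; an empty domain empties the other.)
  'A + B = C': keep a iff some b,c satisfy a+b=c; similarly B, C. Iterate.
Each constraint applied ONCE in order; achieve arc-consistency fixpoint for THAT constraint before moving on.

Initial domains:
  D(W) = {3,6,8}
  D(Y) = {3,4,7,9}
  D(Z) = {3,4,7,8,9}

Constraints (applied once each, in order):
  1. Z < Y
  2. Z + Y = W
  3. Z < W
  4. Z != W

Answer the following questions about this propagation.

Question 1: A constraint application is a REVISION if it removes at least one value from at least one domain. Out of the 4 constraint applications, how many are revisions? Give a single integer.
Constraint 1 (Z < Y) on D(Z)={3,4,7,8,9} D(Y)={3,4,7,9}: Z {3,4,7,8,9}->{3,4,7,8}; Y {3,4,7,9}->{4,7,9} => REVISION
Constraint 2 (Z + Y = W) on D(Z)={3,4,7,8} D(Y)={4,7,9} D(W)={3,6,8}: Z {3,4,7,8}->{4}; Y {4,7,9}->{4}; W {3,6,8}->{8} => REVISION
Constraint 3 (Z < W) on D(Z)={4} D(W)={8}: no change => not a revision
Constraint 4 (Z != W) on D(Z)={4} D(W)={8}: no change => not a revision
Total revisions = 2

Answer: 2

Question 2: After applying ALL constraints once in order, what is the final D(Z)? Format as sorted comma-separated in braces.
Answer: {4}

Derivation:
Constraint 1 (Z < Y) on D(Z)={3,4,7,8,9} D(Y)={3,4,7,9}: Z {3,4,7,8,9}->{3,4,7,8}; Y {3,4,7,9}->{4,7,9}
Constraint 2 (Z + Y = W) on D(Z)={3,4,7,8} D(Y)={4,7,9} D(W)={3,6,8}: Z {3,4,7,8}->{4}; Y {4,7,9}->{4}; W {3,6,8}->{8}
Constraint 3 (Z < W) on D(Z)={4} D(W)={8}: no change
Constraint 4 (Z != W) on D(Z)={4} D(W)={8}: no change
So after all 4 constraints: D(Z) = {4}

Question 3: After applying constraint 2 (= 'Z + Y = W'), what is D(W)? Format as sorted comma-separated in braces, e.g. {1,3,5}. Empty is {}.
Answer: {8}

Derivation:
Constraint 1 (Z < Y) on D(Z)={3,4,7,8,9} D(Y)={3,4,7,9}: Z {3,4,7,8,9}->{3,4,7,8}; Y {3,4,7,9}->{4,7,9}
Constraint 2 (Z + Y = W) on D(Z)={3,4,7,8} D(Y)={4,7,9} D(W)={3,6,8}: Z {3,4,7,8}->{4}; Y {4,7,9}->{4}; W {3,6,8}->{8}
So after constraint 2: D(W) = {8}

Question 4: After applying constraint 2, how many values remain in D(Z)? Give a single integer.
Answer: 1

Derivation:
Constraint 1 (Z < Y) on D(Z)={3,4,7,8,9} D(Y)={3,4,7,9}: Z {3,4,7,8,9}->{3,4,7,8}; Y {3,4,7,9}->{4,7,9}
Constraint 2 (Z + Y = W) on D(Z)={3,4,7,8} D(Y)={4,7,9} D(W)={3,6,8}: Z {3,4,7,8}->{4}; Y {4,7,9}->{4}; W {3,6,8}->{8}
So after constraint 2: D(Z)={4}, size = 1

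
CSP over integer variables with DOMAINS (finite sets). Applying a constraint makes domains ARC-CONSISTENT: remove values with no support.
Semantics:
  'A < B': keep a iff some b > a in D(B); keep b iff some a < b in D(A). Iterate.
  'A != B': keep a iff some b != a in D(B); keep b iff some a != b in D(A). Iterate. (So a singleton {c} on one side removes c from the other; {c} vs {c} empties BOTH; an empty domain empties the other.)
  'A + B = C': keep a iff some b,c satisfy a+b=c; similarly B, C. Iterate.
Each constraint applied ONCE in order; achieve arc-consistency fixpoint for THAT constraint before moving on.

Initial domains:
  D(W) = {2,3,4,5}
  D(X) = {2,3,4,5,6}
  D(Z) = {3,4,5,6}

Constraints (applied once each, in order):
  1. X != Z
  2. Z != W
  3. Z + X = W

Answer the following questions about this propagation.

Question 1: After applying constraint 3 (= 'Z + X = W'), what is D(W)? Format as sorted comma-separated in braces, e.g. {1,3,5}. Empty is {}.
Constraint 1 (X != Z) on D(X)={2,3,4,5,6} D(Z)={3,4,5,6}: no change
Constraint 2 (Z != W) on D(Z)={3,4,5,6} D(W)={2,3,4,5}: no change
Constraint 3 (Z + X = W) on D(Z)={3,4,5,6} D(X)={2,3,4,5,6} D(W)={2,3,4,5}: Z {3,4,5,6}->{3}; X {2,3,4,5,6}->{2}; W {2,3,4,5}->{5}
So after constraint 3: D(W) = {5}

Answer: {5}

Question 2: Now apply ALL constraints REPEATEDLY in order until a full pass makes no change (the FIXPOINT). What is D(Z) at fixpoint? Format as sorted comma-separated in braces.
pass 0 (initial): D(Z)={3,4,5,6}
pass 1: W {2,3,4,5}->{5}; X {2,3,4,5,6}->{2}; Z {3,4,5,6}->{3}
pass 2: no change
Fixpoint after 2 passes: D(Z) = {3}

Answer: {3}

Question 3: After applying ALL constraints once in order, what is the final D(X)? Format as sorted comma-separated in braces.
Answer: {2}

Derivation:
Constraint 1 (X != Z) on D(X)={2,3,4,5,6} D(Z)={3,4,5,6}: no change
Constraint 2 (Z != W) on D(Z)={3,4,5,6} D(W)={2,3,4,5}: no change
Constraint 3 (Z + X = W) on D(Z)={3,4,5,6} D(X)={2,3,4,5,6} D(W)={2,3,4,5}: Z {3,4,5,6}->{3}; X {2,3,4,5,6}->{2}; W {2,3,4,5}->{5}
So after all 3 constraints: D(X) = {2}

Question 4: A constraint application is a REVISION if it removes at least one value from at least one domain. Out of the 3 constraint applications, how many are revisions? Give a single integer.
Constraint 1 (X != Z) on D(X)={2,3,4,5,6} D(Z)={3,4,5,6}: no change => not a revision
Constraint 2 (Z != W) on D(Z)={3,4,5,6} D(W)={2,3,4,5}: no change => not a revision
Constraint 3 (Z + X = W) on D(Z)={3,4,5,6} D(X)={2,3,4,5,6} D(W)={2,3,4,5}: Z {3,4,5,6}->{3}; X {2,3,4,5,6}->{2}; W {2,3,4,5}->{5} => REVISION
Total revisions = 1

Answer: 1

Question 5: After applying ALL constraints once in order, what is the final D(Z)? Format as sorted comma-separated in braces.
Constraint 1 (X != Z) on D(X)={2,3,4,5,6} D(Z)={3,4,5,6}: no change
Constraint 2 (Z != W) on D(Z)={3,4,5,6} D(W)={2,3,4,5}: no change
Constraint 3 (Z + X = W) on D(Z)={3,4,5,6} D(X)={2,3,4,5,6} D(W)={2,3,4,5}: Z {3,4,5,6}->{3}; X {2,3,4,5,6}->{2}; W {2,3,4,5}->{5}
So after all 3 constraints: D(Z) = {3}

Answer: {3}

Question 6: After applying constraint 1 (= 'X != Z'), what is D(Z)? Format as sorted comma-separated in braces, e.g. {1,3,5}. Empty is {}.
Answer: {3,4,5,6}

Derivation:
Constraint 1 (X != Z) on D(X)={2,3,4,5,6} D(Z)={3,4,5,6}: no change
So after constraint 1: D(Z) = {3,4,5,6}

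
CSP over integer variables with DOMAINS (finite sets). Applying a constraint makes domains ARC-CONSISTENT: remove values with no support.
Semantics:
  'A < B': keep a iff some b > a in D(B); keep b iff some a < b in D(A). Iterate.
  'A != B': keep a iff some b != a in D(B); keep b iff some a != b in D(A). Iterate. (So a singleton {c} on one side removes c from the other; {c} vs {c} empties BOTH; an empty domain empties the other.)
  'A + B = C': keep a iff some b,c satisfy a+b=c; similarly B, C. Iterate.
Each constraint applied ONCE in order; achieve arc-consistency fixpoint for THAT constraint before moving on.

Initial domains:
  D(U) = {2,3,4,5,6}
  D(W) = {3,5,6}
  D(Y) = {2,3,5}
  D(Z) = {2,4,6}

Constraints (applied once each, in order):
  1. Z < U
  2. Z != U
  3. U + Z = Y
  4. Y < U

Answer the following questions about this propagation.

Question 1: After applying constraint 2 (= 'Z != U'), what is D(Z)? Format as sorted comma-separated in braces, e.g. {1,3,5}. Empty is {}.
Constraint 1 (Z < U) on D(Z)={2,4,6} D(U)={2,3,4,5,6}: Z {2,4,6}->{2,4}; U {2,3,4,5,6}->{3,4,5,6}
Constraint 2 (Z != U) on D(Z)={2,4} D(U)={3,4,5,6}: no change
So after constraint 2: D(Z) = {2,4}

Answer: {2,4}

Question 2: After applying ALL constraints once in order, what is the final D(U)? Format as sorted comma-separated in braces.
Answer: {}

Derivation:
Constraint 1 (Z < U) on D(Z)={2,4,6} D(U)={2,3,4,5,6}: Z {2,4,6}->{2,4}; U {2,3,4,5,6}->{3,4,5,6}
Constraint 2 (Z != U) on D(Z)={2,4} D(U)={3,4,5,6}: no change
Constraint 3 (U + Z = Y) on D(U)={3,4,5,6} D(Z)={2,4} D(Y)={2,3,5}: U {3,4,5,6}->{3}; Z {2,4}->{2}; Y {2,3,5}->{5}
Constraint 4 (Y < U) on D(Y)={5} D(U)={3}: Y {5}->{}; U {3}->{}
So after all 4 constraints: D(U) = {}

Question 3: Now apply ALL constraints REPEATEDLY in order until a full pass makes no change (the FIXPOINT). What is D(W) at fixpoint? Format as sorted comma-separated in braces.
pass 0 (initial): D(W)={3,5,6}
pass 1: U {2,3,4,5,6}->{}; Y {2,3,5}->{}; Z {2,4,6}->{2}
pass 2: Z {2}->{}
pass 3: no change
Fixpoint after 3 passes: D(W) = {3,5,6}

Answer: {3,5,6}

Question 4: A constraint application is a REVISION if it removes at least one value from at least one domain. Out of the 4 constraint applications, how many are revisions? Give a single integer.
Constraint 1 (Z < U) on D(Z)={2,4,6} D(U)={2,3,4,5,6}: Z {2,4,6}->{2,4}; U {2,3,4,5,6}->{3,4,5,6} => REVISION
Constraint 2 (Z != U) on D(Z)={2,4} D(U)={3,4,5,6}: no change => not a revision
Constraint 3 (U + Z = Y) on D(U)={3,4,5,6} D(Z)={2,4} D(Y)={2,3,5}: U {3,4,5,6}->{3}; Z {2,4}->{2}; Y {2,3,5}->{5} => REVISION
Constraint 4 (Y < U) on D(Y)={5} D(U)={3}: Y {5}->{}; U {3}->{} => REVISION
Total revisions = 3

Answer: 3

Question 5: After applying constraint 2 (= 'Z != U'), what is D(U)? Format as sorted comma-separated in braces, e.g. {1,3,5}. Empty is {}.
Constraint 1 (Z < U) on D(Z)={2,4,6} D(U)={2,3,4,5,6}: Z {2,4,6}->{2,4}; U {2,3,4,5,6}->{3,4,5,6}
Constraint 2 (Z != U) on D(Z)={2,4} D(U)={3,4,5,6}: no change
So after constraint 2: D(U) = {3,4,5,6}

Answer: {3,4,5,6}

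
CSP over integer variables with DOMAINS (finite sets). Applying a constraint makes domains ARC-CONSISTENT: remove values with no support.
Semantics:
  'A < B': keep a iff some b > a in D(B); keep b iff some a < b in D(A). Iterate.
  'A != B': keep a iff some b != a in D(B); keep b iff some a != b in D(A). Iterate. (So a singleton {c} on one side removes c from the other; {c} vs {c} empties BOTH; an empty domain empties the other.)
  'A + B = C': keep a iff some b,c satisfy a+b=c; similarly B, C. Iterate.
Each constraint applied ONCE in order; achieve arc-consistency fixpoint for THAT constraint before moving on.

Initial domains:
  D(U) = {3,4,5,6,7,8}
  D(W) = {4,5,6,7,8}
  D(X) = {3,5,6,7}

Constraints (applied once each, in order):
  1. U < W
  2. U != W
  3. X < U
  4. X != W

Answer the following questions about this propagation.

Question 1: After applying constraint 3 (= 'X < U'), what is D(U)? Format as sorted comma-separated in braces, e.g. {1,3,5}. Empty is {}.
Constraint 1 (U < W) on D(U)={3,4,5,6,7,8} D(W)={4,5,6,7,8}: U {3,4,5,6,7,8}->{3,4,5,6,7}
Constraint 2 (U != W) on D(U)={3,4,5,6,7} D(W)={4,5,6,7,8}: no change
Constraint 3 (X < U) on D(X)={3,5,6,7} D(U)={3,4,5,6,7}: X {3,5,6,7}->{3,5,6}; U {3,4,5,6,7}->{4,5,6,7}
So after constraint 3: D(U) = {4,5,6,7}

Answer: {4,5,6,7}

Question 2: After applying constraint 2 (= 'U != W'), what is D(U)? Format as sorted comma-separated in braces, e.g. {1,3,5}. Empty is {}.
Constraint 1 (U < W) on D(U)={3,4,5,6,7,8} D(W)={4,5,6,7,8}: U {3,4,5,6,7,8}->{3,4,5,6,7}
Constraint 2 (U != W) on D(U)={3,4,5,6,7} D(W)={4,5,6,7,8}: no change
So after constraint 2: D(U) = {3,4,5,6,7}

Answer: {3,4,5,6,7}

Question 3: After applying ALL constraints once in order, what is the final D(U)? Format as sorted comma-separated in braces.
Constraint 1 (U < W) on D(U)={3,4,5,6,7,8} D(W)={4,5,6,7,8}: U {3,4,5,6,7,8}->{3,4,5,6,7}
Constraint 2 (U != W) on D(U)={3,4,5,6,7} D(W)={4,5,6,7,8}: no change
Constraint 3 (X < U) on D(X)={3,5,6,7} D(U)={3,4,5,6,7}: X {3,5,6,7}->{3,5,6}; U {3,4,5,6,7}->{4,5,6,7}
Constraint 4 (X != W) on D(X)={3,5,6} D(W)={4,5,6,7,8}: no change
So after all 4 constraints: D(U) = {4,5,6,7}

Answer: {4,5,6,7}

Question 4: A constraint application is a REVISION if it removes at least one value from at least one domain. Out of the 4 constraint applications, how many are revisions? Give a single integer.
Answer: 2

Derivation:
Constraint 1 (U < W) on D(U)={3,4,5,6,7,8} D(W)={4,5,6,7,8}: U {3,4,5,6,7,8}->{3,4,5,6,7} => REVISION
Constraint 2 (U != W) on D(U)={3,4,5,6,7} D(W)={4,5,6,7,8}: no change => not a revision
Constraint 3 (X < U) on D(X)={3,5,6,7} D(U)={3,4,5,6,7}: X {3,5,6,7}->{3,5,6}; U {3,4,5,6,7}->{4,5,6,7} => REVISION
Constraint 4 (X != W) on D(X)={3,5,6} D(W)={4,5,6,7,8}: no change => not a revision
Total revisions = 2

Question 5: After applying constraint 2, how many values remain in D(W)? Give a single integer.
Constraint 1 (U < W) on D(U)={3,4,5,6,7,8} D(W)={4,5,6,7,8}: U {3,4,5,6,7,8}->{3,4,5,6,7}
Constraint 2 (U != W) on D(U)={3,4,5,6,7} D(W)={4,5,6,7,8}: no change
So after constraint 2: D(W)={4,5,6,7,8}, size = 5

Answer: 5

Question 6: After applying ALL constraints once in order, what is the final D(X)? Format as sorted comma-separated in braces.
Constraint 1 (U < W) on D(U)={3,4,5,6,7,8} D(W)={4,5,6,7,8}: U {3,4,5,6,7,8}->{3,4,5,6,7}
Constraint 2 (U != W) on D(U)={3,4,5,6,7} D(W)={4,5,6,7,8}: no change
Constraint 3 (X < U) on D(X)={3,5,6,7} D(U)={3,4,5,6,7}: X {3,5,6,7}->{3,5,6}; U {3,4,5,6,7}->{4,5,6,7}
Constraint 4 (X != W) on D(X)={3,5,6} D(W)={4,5,6,7,8}: no change
So after all 4 constraints: D(X) = {3,5,6}

Answer: {3,5,6}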